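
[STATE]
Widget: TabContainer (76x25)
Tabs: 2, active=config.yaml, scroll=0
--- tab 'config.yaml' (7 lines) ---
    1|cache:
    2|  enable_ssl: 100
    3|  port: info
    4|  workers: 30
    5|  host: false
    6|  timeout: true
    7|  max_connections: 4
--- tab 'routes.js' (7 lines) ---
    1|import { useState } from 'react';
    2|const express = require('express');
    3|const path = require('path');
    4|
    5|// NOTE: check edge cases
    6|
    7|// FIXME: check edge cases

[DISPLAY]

[config.yaml]│ routes.js                                                    
────────────────────────────────────────────────────────────────────────────
cache:                                                                      
  enable_ssl: 100                                                           
  port: info                                                                
  workers: 30                                                               
  host: false                                                               
  timeout: true                                                             
  max_connections: 4                                                        
                                                                            
                                                                            
                                                                            
                                                                            
                                                                            
                                                                            
                                                                            
                                                                            
                                                                            
                                                                            
                                                                            
                                                                            
                                                                            
                                                                            
                                                                            
                                                                            


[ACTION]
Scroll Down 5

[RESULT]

[config.yaml]│ routes.js                                                    
────────────────────────────────────────────────────────────────────────────
  timeout: true                                                             
  max_connections: 4                                                        
                                                                            
                                                                            
                                                                            
                                                                            
                                                                            
                                                                            
                                                                            
                                                                            
                                                                            
                                                                            
                                                                            
                                                                            
                                                                            
                                                                            
                                                                            
                                                                            
                                                                            
                                                                            
                                                                            
                                                                            
                                                                            


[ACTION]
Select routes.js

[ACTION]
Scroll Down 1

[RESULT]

 config.yaml │[routes.js]                                                   
────────────────────────────────────────────────────────────────────────────
const express = require('express');                                         
const path = require('path');                                               
                                                                            
// NOTE: check edge cases                                                   
                                                                            
// FIXME: check edge cases                                                  
                                                                            
                                                                            
                                                                            
                                                                            
                                                                            
                                                                            
                                                                            
                                                                            
                                                                            
                                                                            
                                                                            
                                                                            
                                                                            
                                                                            
                                                                            
                                                                            
                                                                            


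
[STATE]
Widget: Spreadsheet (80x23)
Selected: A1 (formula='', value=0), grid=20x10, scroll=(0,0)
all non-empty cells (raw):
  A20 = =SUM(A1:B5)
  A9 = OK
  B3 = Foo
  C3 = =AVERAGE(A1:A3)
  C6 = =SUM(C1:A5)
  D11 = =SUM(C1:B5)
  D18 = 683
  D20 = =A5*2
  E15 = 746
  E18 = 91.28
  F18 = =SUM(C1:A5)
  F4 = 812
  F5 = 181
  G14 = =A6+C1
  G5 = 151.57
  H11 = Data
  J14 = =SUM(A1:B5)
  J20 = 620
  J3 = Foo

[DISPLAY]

A1:                                                                             
       A       B       C       D       E       F       G       H       I       J
--------------------------------------------------------------------------------
  1      [0]       0       0       0       0       0       0       0       0    
  2        0       0       0       0       0       0       0       0       0    
  3        0Foo            0       0       0       0       0       0       0Foo 
  4        0       0       0       0       0     812       0       0       0    
  5        0       0       0       0       0     181  151.57       0       0    
  6        0       0       0       0       0       0       0       0       0    
  7        0       0       0       0       0       0       0       0       0    
  8        0       0       0       0       0       0       0       0       0    
  9 OK             0       0       0       0       0       0       0       0    
 10        0       0       0       0       0       0       0       0       0    
 11        0       0       0       0       0       0       0Data           0    
 12        0       0       0       0       0       0       0       0       0    
 13        0       0       0       0       0       0       0       0       0    
 14        0       0       0       0       0       0       0       0       0    
 15        0       0       0       0     746       0       0       0       0    
 16        0       0       0       0       0       0       0       0       0    
 17        0       0       0       0       0       0       0       0       0    
 18        0       0       0     683   91.28       0       0       0       0    
 19        0       0       0       0       0       0       0       0       0    
 20        0       0       0       0       0       0       0       0       0    


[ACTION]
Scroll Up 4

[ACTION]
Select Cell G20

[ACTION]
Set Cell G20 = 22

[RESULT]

G20: 22                                                                         
       A       B       C       D       E       F       G       H       I       J
--------------------------------------------------------------------------------
  1        0       0       0       0       0       0       0       0       0    
  2        0       0       0       0       0       0       0       0       0    
  3        0Foo            0       0       0       0       0       0       0Foo 
  4        0       0       0       0       0     812       0       0       0    
  5        0       0       0       0       0     181  151.57       0       0    
  6        0       0       0       0       0       0       0       0       0    
  7        0       0       0       0       0       0       0       0       0    
  8        0       0       0       0       0       0       0       0       0    
  9 OK             0       0       0       0       0       0       0       0    
 10        0       0       0       0       0       0       0       0       0    
 11        0       0       0       0       0       0       0Data           0    
 12        0       0       0       0       0       0       0       0       0    
 13        0       0       0       0       0       0       0       0       0    
 14        0       0       0       0       0       0       0       0       0    
 15        0       0       0       0     746       0       0       0       0    
 16        0       0       0       0       0       0       0       0       0    
 17        0       0       0       0       0       0       0       0       0    
 18        0       0       0     683   91.28       0       0       0       0    
 19        0       0       0       0       0       0       0       0       0    
 20        0       0       0       0       0       0    [22]       0       0    


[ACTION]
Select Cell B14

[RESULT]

B14:                                                                            
       A       B       C       D       E       F       G       H       I       J
--------------------------------------------------------------------------------
  1        0       0       0       0       0       0       0       0       0    
  2        0       0       0       0       0       0       0       0       0    
  3        0Foo            0       0       0       0       0       0       0Foo 
  4        0       0       0       0       0     812       0       0       0    
  5        0       0       0       0       0     181  151.57       0       0    
  6        0       0       0       0       0       0       0       0       0    
  7        0       0       0       0       0       0       0       0       0    
  8        0       0       0       0       0       0       0       0       0    
  9 OK             0       0       0       0       0       0       0       0    
 10        0       0       0       0       0       0       0       0       0    
 11        0       0       0       0       0       0       0Data           0    
 12        0       0       0       0       0       0       0       0       0    
 13        0       0       0       0       0       0       0       0       0    
 14        0     [0]       0       0       0       0       0       0       0    
 15        0       0       0       0     746       0       0       0       0    
 16        0       0       0       0       0       0       0       0       0    
 17        0       0       0       0       0       0       0       0       0    
 18        0       0       0     683   91.28       0       0       0       0    
 19        0       0       0       0       0       0       0       0       0    
 20        0       0       0       0       0       0      22       0       0    


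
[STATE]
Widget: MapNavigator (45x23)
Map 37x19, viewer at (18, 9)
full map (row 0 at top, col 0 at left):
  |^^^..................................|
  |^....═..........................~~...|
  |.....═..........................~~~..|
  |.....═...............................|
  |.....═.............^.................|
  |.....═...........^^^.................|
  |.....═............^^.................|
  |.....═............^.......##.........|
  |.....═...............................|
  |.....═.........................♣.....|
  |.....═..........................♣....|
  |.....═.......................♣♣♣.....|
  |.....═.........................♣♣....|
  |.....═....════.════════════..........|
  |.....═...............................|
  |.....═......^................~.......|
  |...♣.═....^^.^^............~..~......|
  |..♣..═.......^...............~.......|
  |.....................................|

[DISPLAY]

                                             
                                             
    ^^^..................................    
    ^....═..........................~~...    
    .....═..........................~~~..    
    .....═...............................    
    .....═.............^.................    
    .....═...........^^^.................    
    .....═............^^.................    
    .....═............^.......##.........    
    .....═...............................    
    .....═............@............♣.....    
    .....═..........................♣....    
    .....═.......................♣♣♣.....    
    .....═.........................♣♣....    
    .....═....════.════════════..........    
    .....═...............................    
    .....═......^................~.......    
    ...♣.═....^^.^^............~..~......    
    ..♣..═.......^...............~.......    
    .....................................    
                                             
                                             


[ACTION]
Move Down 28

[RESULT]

    .....═............^.......##.........    
    .....═...............................    
    .....═.........................♣.....    
    .....═..........................♣....    
    .....═.......................♣♣♣.....    
    .....═.........................♣♣....    
    .....═....════.════════════..........    
    .....═...............................    
    .....═......^................~.......    
    ...♣.═....^^.^^............~..~......    
    ..♣..═.......^...............~.......    
    ..................@..................    
                                             
                                             
                                             
                                             
                                             
                                             
                                             
                                             
                                             
                                             
                                             


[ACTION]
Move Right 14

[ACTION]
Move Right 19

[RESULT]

....^.......##.........                      
.......................                      
.................♣.....                      
..................♣....                      
...............♣♣♣.....                      
.................♣♣....                      
.════════════..........                      
.......................                      
...............~.......                      
^............~..~......                      
...............~.......                      
......................@                      
                                             
                                             
                                             
                                             
                                             
                                             
                                             
                                             
                                             
                                             
                                             


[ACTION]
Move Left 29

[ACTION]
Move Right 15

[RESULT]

.....═............^.......##.........        
.....═...............................        
.....═.........................♣.....        
.....═..........................♣....        
.....═.......................♣♣♣.....        
.....═.........................♣♣....        
.....═....════.════════════..........        
.....═...............................        
.....═......^................~.......        
...♣.═....^^.^^............~..~......        
..♣..═.......^...............~.......        
......................@..............        
                                             
                                             
                                             
                                             
                                             
                                             
                                             
                                             
                                             
                                             
                                             


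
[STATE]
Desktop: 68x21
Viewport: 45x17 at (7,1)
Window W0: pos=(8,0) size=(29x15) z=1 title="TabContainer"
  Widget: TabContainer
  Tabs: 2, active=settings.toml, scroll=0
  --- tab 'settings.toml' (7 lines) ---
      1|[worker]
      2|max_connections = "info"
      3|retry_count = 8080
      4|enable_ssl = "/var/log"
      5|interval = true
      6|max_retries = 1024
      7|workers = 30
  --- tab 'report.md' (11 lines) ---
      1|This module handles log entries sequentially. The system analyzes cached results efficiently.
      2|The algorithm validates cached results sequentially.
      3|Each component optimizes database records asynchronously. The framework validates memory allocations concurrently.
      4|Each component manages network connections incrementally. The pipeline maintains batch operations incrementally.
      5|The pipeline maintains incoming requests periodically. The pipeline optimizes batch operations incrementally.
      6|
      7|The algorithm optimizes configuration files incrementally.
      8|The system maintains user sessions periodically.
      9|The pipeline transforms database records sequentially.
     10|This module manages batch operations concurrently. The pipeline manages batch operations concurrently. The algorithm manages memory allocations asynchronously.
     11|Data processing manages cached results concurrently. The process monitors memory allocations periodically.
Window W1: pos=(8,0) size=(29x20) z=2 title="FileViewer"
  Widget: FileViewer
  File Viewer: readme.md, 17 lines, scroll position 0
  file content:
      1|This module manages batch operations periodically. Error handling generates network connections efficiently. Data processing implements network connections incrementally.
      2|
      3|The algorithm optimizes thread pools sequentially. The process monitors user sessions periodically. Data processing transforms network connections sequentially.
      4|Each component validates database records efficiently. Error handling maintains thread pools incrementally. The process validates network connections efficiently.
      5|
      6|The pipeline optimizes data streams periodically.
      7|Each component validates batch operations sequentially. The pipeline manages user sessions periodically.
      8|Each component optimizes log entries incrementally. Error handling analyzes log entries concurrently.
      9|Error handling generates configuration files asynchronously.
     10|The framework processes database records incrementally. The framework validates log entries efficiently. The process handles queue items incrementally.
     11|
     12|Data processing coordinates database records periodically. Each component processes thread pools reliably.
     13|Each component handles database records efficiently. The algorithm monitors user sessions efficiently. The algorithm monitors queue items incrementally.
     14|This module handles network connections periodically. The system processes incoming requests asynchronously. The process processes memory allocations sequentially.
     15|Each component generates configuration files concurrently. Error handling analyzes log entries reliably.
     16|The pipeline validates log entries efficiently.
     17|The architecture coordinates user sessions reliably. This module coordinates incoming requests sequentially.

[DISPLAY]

 ┃ FileViewer                ┃               
 ┠───────────────────────────┨               
 ┃This module manages batch ▲┃               
 ┃                          █┃               
 ┃The algorithm optimizes th░┃               
 ┃Each component validates d░┃               
 ┃                          ░┃               
 ┃The pipeline optimizes dat░┃               
 ┃Each component validates b░┃               
 ┃Each component optimizes l░┃               
 ┃Error handling generates c░┃               
 ┃The framework processes da░┃               
 ┃                          ░┃               
 ┃Data processing coordinate░┃               
 ┃Each component handles dat░┃               
 ┃This module handles networ░┃               
 ┃Each component generates c░┃               


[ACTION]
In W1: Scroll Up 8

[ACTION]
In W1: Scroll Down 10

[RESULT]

 ┃ FileViewer                ┃               
 ┠───────────────────────────┨               
 ┃                          ▲┃               
 ┃The algorithm optimizes th░┃               
 ┃Each component validates d░┃               
 ┃                          ░┃               
 ┃The pipeline optimizes dat░┃               
 ┃Each component validates b░┃               
 ┃Each component optimizes l░┃               
 ┃Error handling generates c░┃               
 ┃The framework processes da░┃               
 ┃                          ░┃               
 ┃Data processing coordinate░┃               
 ┃Each component handles dat░┃               
 ┃This module handles networ░┃               
 ┃Each component generates c░┃               
 ┃The pipeline validates log█┃               


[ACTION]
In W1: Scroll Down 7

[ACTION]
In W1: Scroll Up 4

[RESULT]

 ┃ FileViewer                ┃               
 ┠───────────────────────────┨               
 ┃This module manages batch ▲┃               
 ┃                          █┃               
 ┃The algorithm optimizes th░┃               
 ┃Each component validates d░┃               
 ┃                          ░┃               
 ┃The pipeline optimizes dat░┃               
 ┃Each component validates b░┃               
 ┃Each component optimizes l░┃               
 ┃Error handling generates c░┃               
 ┃The framework processes da░┃               
 ┃                          ░┃               
 ┃Data processing coordinate░┃               
 ┃Each component handles dat░┃               
 ┃This module handles networ░┃               
 ┃Each component generates c░┃               


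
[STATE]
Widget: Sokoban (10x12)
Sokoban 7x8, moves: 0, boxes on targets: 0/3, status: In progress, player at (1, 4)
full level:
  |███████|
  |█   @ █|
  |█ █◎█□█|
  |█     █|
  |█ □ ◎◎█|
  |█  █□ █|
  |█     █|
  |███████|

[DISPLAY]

███████   
█   @ █   
█ █◎█□█   
█     █   
█ □ ◎◎█   
█  █□ █   
█     █   
███████   
Moves: 0  
          
          
          


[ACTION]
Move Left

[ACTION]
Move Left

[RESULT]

███████   
█ @   █   
█ █◎█□█   
█     █   
█ □ ◎◎█   
█  █□ █   
█     █   
███████   
Moves: 2  
          
          
          


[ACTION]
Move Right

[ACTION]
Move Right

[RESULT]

███████   
█   @ █   
█ █◎█□█   
█     █   
█ □ ◎◎█   
█  █□ █   
█     █   
███████   
Moves: 4  
          
          
          


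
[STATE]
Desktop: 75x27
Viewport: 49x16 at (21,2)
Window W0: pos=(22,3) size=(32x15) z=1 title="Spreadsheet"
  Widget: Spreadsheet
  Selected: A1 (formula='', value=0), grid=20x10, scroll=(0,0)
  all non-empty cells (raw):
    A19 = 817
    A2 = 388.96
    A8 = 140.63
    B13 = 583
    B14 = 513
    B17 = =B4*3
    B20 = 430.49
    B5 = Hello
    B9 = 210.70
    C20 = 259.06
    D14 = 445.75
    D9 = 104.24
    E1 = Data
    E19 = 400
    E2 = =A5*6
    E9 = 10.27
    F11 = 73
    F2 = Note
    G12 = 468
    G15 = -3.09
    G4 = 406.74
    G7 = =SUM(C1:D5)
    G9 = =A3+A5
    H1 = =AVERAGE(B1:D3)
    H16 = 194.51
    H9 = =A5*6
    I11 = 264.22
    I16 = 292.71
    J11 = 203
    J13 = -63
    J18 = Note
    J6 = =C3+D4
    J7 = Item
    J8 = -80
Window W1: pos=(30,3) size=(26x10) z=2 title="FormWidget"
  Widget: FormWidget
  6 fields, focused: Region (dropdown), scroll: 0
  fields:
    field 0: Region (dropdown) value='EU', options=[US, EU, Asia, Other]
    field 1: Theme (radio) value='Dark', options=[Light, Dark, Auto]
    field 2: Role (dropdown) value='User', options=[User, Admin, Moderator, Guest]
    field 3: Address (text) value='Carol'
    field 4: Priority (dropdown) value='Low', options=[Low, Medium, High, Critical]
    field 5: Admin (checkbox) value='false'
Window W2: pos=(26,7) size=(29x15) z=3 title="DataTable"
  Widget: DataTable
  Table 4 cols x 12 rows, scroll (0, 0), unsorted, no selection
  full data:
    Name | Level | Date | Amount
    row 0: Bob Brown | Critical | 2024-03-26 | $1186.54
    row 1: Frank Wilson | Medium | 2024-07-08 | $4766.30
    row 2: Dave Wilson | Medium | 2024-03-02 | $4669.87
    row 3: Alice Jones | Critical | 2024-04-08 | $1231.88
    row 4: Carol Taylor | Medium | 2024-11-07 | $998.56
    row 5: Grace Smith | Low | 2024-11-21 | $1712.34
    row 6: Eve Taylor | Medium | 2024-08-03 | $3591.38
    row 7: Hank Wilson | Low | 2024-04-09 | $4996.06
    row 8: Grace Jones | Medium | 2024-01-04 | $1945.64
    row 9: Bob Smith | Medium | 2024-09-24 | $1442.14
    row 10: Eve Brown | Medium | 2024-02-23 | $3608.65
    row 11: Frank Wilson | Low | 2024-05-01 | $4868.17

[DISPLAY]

                                                 
 ┏━━━━━━━┏━━━━━━━━━━━━━━━━━━━━━━━━┓              
 ┃ Spread┃ FormWidget             ┃              
 ┠───────┠────────────────────────┨              
 ┃A1:    ┃> Region:     [EU     ▼]┃              
 ┃   ┏━━━━━━━━━━━━━━━━━━━━━━━━━━━┓┃              
 ┃---┃ DataTable                 ┃┃              
 ┃  1┠───────────────────────────┨┃              
 ┃  2┃Name        │Level   │Date ┃┃              
 ┃  3┃────────────┼────────┼─────┃┃              
 ┃  4┃Bob Brown   │Critical│2024-┃┛              
 ┃  5┃Frank Wilson│Medium  │2024-┃               
 ┃  6┃Dave Wilson │Medium  │2024-┃               
 ┃  7┃Alice Jones │Critical│2024-┃               
 ┃  8┃Carol Taylor│Medium  │2024-┃               
 ┗━━━┃Grace Smith │Low     │2024-┃               


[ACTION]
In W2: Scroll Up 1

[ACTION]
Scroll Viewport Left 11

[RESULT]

                                                 
            ┏━━━━━━━┏━━━━━━━━━━━━━━━━━━━━━━━━┓   
            ┃ Spread┃ FormWidget             ┃   
            ┠───────┠────────────────────────┨   
            ┃A1:    ┃> Region:     [EU     ▼]┃   
            ┃   ┏━━━━━━━━━━━━━━━━━━━━━━━━━━━┓┃   
            ┃---┃ DataTable                 ┃┃   
            ┃  1┠───────────────────────────┨┃   
            ┃  2┃Name        │Level   │Date ┃┃   
            ┃  3┃────────────┼────────┼─────┃┃   
            ┃  4┃Bob Brown   │Critical│2024-┃┛   
            ┃  5┃Frank Wilson│Medium  │2024-┃    
            ┃  6┃Dave Wilson │Medium  │2024-┃    
            ┃  7┃Alice Jones │Critical│2024-┃    
            ┃  8┃Carol Taylor│Medium  │2024-┃    
            ┗━━━┃Grace Smith │Low     │2024-┃    


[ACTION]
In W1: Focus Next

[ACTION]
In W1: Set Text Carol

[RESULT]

                                                 
            ┏━━━━━━━┏━━━━━━━━━━━━━━━━━━━━━━━━┓   
            ┃ Spread┃ FormWidget             ┃   
            ┠───────┠────────────────────────┨   
            ┃A1:    ┃  Region:     [EU     ▼]┃   
            ┃   ┏━━━━━━━━━━━━━━━━━━━━━━━━━━━┓┃   
            ┃---┃ DataTable                 ┃┃   
            ┃  1┠───────────────────────────┨┃   
            ┃  2┃Name        │Level   │Date ┃┃   
            ┃  3┃────────────┼────────┼─────┃┃   
            ┃  4┃Bob Brown   │Critical│2024-┃┛   
            ┃  5┃Frank Wilson│Medium  │2024-┃    
            ┃  6┃Dave Wilson │Medium  │2024-┃    
            ┃  7┃Alice Jones │Critical│2024-┃    
            ┃  8┃Carol Taylor│Medium  │2024-┃    
            ┗━━━┃Grace Smith │Low     │2024-┃    


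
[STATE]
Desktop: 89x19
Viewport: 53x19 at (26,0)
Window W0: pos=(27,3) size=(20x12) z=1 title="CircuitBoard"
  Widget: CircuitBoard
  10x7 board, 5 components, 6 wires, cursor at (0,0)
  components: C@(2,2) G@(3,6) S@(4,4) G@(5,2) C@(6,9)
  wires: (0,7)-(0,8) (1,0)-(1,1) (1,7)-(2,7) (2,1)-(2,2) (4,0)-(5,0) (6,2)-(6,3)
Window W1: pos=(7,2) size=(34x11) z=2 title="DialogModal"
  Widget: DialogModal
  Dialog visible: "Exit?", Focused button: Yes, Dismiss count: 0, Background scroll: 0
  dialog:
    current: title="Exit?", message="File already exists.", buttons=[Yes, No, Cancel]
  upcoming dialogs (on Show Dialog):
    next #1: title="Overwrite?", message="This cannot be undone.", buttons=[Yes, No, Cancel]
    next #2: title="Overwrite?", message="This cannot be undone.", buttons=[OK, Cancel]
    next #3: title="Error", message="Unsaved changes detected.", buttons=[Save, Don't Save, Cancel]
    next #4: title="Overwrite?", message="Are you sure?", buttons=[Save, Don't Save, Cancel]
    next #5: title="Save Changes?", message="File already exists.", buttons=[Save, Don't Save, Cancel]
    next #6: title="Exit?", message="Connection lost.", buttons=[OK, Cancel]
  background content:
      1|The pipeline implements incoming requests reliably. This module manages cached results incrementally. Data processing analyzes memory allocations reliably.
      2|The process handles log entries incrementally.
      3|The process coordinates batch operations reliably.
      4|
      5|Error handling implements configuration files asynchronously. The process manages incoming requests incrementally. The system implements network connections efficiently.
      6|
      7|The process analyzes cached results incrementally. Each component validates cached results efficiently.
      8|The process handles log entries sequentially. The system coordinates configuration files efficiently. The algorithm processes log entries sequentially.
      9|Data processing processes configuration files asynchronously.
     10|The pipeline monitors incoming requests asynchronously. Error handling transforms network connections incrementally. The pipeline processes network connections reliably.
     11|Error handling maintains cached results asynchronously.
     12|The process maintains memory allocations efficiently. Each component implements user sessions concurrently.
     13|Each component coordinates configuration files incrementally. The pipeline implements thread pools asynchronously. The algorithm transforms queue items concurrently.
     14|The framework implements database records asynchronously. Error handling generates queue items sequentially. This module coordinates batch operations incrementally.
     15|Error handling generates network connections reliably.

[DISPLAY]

                                                     
                                                     
━━━━━━━━━━━━━━┓                                      
              ┃━━━━━┓                                
──────────────┨     ┃                                
ments incoming┃─────┨                                
─────────┐ies ┃5 6 7┃                                
         │h op┃     ┃                                
 exists. │    ┃     ┃                                
Cancel   │nfig┃     ┃                                
─────────┘    ┃     ┃                                
es cached resu┃     ┃                                
━━━━━━━━━━━━━━┛     ┃                                
 ┃3                 ┃                                
 ┗━━━━━━━━━━━━━━━━━━┛                                
                                                     
                                                     
                                                     
                                                     


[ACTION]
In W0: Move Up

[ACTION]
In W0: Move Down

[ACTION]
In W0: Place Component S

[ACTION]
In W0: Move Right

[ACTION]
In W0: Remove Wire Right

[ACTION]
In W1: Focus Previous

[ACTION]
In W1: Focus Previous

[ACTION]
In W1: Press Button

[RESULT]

                                                     
                                                     
━━━━━━━━━━━━━━┓                                      
              ┃━━━━━┓                                
──────────────┨     ┃                                
ments incoming┃─────┨                                
s log entries ┃5 6 7┃                                
nates batch op┃     ┃                                
              ┃     ┃                                
lements config┃     ┃                                
              ┃     ┃                                
es cached resu┃     ┃                                
━━━━━━━━━━━━━━┛     ┃                                
 ┃3                 ┃                                
 ┗━━━━━━━━━━━━━━━━━━┛                                
                                                     
                                                     
                                                     
                                                     


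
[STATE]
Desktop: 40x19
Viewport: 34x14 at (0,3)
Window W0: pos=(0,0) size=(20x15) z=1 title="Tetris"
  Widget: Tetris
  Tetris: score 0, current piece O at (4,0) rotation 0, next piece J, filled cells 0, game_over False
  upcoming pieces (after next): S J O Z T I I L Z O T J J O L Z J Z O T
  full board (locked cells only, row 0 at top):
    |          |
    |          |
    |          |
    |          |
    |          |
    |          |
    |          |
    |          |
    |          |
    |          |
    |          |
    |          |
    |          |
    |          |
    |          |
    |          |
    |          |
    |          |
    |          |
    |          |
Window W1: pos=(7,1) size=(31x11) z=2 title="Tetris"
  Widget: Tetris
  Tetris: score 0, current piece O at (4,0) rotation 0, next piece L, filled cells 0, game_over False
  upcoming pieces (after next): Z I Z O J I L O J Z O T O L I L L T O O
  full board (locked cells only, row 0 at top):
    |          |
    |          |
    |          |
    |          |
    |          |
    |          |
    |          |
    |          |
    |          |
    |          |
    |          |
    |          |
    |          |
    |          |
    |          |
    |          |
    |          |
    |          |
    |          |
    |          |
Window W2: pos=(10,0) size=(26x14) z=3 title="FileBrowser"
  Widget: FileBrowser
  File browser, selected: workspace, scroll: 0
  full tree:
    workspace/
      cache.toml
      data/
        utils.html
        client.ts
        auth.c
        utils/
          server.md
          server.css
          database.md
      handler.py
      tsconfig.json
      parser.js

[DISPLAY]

┃      ┠──┃> [-] workspace/       
┃      ┃  ┃    cache.toml         
┃      ┃  ┃    [+] data/          
┃      ┃  ┃    handler.py         
┃      ┃  ┃    tsconfig.json      
┃      ┃  ┃    parser.js          
┃      ┃  ┃                       
┃      ┃  ┃                       
┃      ┗━━┃                       
┃         ┃                       
┃         ┗━━━━━━━━━━━━━━━━━━━━━━━
┗━━━━━━━━━━━━━━━━━━┛              
                                  
                                  


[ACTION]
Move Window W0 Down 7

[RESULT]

       ┠──┃> [-] workspace/       
┏━━━━━━┃  ┃    cache.toml         
┃ Tetri┃  ┃    [+] data/          
┠──────┃  ┃    handler.py         
┃      ┃  ┃    tsconfig.json      
┃      ┃  ┃    parser.js          
┃      ┃  ┃                       
┃      ┃  ┃                       
┃      ┗━━┃                       
┃         ┃                       
┃         ┗━━━━━━━━━━━━━━━━━━━━━━━
┃                  ┃              
┃                  ┃              
┃                  ┃              


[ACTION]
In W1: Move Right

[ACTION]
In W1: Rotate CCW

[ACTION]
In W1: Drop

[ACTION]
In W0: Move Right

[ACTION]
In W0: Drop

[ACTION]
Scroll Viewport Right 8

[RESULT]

 ┠──┃> [-] workspace/        ┃─┨  
━┃  ┃    cache.toml          ┃ ┃  
i┃  ┃    [+] data/           ┃ ┃  
─┃  ┃    handler.py          ┃ ┃  
 ┃  ┃    tsconfig.json       ┃ ┃  
 ┃  ┃    parser.js           ┃ ┃  
 ┃  ┃                        ┃ ┃  
 ┃  ┃                        ┃ ┃  
 ┗━━┃                        ┃━┛  
    ┃                        ┃    
    ┗━━━━━━━━━━━━━━━━━━━━━━━━┛    
             ┃                    
             ┃                    
             ┃                    
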